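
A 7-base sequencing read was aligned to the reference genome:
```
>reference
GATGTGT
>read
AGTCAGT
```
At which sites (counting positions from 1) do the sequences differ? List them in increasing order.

1, 2, 4, 5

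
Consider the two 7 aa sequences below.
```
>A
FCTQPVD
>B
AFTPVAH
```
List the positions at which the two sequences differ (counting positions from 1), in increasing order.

Differences at position 1 (F→A), position 2 (C→F), position 4 (Q→P), position 5 (P→V), position 6 (V→A), position 7 (D→H).

1, 2, 4, 5, 6, 7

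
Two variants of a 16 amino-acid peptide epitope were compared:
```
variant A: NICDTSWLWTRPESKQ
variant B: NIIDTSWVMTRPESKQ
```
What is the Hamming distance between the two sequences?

The sequences differ at positions 3, 8, 9 (1-based) — 3 in total.

3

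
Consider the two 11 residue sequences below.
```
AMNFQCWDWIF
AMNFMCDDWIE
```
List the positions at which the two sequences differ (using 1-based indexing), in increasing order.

Scanning 1-based: 5: Q/M; 7: W/D; 11: F/E.

5, 7, 11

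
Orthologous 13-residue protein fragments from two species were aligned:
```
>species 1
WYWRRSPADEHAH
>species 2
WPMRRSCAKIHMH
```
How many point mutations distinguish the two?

The sequences differ at residues 2, 3, 7, 9, 10, 12 (1-based) — 6 in total.

6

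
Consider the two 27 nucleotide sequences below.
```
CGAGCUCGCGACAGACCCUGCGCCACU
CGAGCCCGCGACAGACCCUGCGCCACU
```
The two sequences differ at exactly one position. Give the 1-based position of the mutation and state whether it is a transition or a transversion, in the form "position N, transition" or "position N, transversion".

position 6, transition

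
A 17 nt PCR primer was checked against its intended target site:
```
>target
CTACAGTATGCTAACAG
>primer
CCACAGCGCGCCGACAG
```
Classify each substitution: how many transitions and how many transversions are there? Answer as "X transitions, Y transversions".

6 transitions, 0 transversions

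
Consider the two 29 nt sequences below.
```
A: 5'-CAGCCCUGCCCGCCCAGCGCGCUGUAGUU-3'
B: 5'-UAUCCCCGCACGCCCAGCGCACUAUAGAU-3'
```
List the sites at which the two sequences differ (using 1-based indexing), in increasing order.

1, 3, 7, 10, 21, 24, 28

Differences at site 1 (C→U), site 3 (G→U), site 7 (U→C), site 10 (C→A), site 21 (G→A), site 24 (G→A), site 28 (U→A).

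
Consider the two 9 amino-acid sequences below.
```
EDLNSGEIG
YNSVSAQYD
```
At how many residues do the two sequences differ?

8

Comparing position by position, 8 residues differ: 1 (E/Y), 2 (D/N), 3 (L/S), 4 (N/V), 6 (G/A), 7 (E/Q), 8 (I/Y), 9 (G/D).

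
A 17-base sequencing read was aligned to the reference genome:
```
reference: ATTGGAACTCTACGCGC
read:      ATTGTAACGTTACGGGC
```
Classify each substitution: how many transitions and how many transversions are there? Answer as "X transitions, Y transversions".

Transitions (purine↔purine or pyrimidine↔pyrimidine): 10 C→T.
Transversions (purine↔pyrimidine): 5 G→T, 9 T→G, 15 C→G.

1 transition, 3 transversions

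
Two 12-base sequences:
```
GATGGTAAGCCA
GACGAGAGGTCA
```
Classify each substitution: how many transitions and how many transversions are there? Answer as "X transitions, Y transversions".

Transitions (purine↔purine or pyrimidine↔pyrimidine): 3 T→C, 5 G→A, 8 A→G, 10 C→T.
Transversions (purine↔pyrimidine): 6 T→G.

4 transitions, 1 transversion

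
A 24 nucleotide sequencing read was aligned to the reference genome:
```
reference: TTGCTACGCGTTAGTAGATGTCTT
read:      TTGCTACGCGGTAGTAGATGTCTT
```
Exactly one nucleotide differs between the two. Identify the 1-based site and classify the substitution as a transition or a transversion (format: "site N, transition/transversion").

Site 11 changes T→G. T is a pyrimidine and G is a purine, so this is a transversion.

site 11, transversion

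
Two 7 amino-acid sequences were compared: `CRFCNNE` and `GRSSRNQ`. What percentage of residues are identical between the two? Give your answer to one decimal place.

5 positions differ (1, 3, 4, 5, 7), so 2 of 7 match: 2/7 = 28.57%.

28.6%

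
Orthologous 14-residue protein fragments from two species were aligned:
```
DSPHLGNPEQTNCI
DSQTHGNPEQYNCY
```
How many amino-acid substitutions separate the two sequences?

The sequences differ at positions 3, 4, 5, 11, 14 (1-based) — 5 in total.

5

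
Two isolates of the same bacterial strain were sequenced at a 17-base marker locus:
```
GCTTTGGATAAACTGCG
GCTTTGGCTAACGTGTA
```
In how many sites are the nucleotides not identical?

5

The sequences differ at sites 8, 12, 13, 16, 17 (1-based) — 5 in total.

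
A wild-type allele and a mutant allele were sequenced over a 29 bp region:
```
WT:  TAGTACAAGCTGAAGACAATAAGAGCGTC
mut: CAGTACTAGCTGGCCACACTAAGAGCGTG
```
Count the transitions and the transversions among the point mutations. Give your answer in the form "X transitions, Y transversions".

2 transitions, 5 transversions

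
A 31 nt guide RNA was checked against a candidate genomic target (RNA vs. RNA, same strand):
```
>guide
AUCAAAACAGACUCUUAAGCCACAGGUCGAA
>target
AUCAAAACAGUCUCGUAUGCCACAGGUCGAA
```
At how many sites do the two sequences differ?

Mismatches (1-based): site 11: A→U; site 15: U→G; site 18: A→U.

3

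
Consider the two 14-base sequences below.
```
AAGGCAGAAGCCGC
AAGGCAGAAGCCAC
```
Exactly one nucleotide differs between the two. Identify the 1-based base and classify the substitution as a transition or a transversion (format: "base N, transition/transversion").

base 13, transition

The sequences differ only at base 13: G→A (purine→purine), a transition.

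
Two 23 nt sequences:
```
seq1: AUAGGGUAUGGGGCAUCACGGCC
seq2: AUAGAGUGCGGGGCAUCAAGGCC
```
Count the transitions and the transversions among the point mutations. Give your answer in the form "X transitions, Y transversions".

Transitions (purine↔purine or pyrimidine↔pyrimidine): 5 G→A, 8 A→G, 9 U→C.
Transversions (purine↔pyrimidine): 19 C→A.

3 transitions, 1 transversion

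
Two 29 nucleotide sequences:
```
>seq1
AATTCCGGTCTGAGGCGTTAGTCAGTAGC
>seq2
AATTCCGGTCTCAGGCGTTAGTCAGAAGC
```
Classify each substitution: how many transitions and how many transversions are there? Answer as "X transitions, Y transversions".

Transitions (purine↔purine or pyrimidine↔pyrimidine): none.
Transversions (purine↔pyrimidine): 12 G→C, 26 T→A.

0 transitions, 2 transversions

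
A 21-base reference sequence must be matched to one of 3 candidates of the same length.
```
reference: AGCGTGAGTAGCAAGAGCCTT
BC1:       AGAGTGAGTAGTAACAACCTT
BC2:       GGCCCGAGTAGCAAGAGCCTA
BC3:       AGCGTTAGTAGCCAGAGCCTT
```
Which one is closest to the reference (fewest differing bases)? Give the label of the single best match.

BC3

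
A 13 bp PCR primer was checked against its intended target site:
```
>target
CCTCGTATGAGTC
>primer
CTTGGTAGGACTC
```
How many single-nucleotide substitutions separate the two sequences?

Mismatches (1-based): site 2: C→T; site 4: C→G; site 8: T→G; site 11: G→C.

4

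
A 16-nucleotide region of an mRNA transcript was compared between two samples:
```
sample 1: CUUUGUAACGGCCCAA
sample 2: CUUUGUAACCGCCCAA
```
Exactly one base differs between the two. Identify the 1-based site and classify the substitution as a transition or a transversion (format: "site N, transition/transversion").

The sequences differ only at site 10: G→C (purine→pyrimidine), a transversion.

site 10, transversion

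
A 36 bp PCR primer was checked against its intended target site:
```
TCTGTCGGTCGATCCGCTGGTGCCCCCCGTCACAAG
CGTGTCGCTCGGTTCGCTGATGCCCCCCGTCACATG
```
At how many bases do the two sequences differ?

The sequences differ at bases 1, 2, 8, 12, 14, 20, 35 (1-based) — 7 in total.

7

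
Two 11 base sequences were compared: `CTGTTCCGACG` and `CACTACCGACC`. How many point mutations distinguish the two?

4

Mismatches (1-based): position 2: T→A; position 3: G→C; position 5: T→A; position 11: G→C.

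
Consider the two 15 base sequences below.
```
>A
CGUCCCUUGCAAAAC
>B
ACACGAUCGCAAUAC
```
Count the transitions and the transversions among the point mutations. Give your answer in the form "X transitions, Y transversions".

1 transition, 6 transversions

Transitions (purine↔purine or pyrimidine↔pyrimidine): 8 U→C.
Transversions (purine↔pyrimidine): 1 C→A, 2 G→C, 3 U→A, 5 C→G, 6 C→A, 13 A→U.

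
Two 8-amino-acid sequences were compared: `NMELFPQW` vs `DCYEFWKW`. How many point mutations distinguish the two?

The sequences differ at residues 1, 2, 3, 4, 6, 7 (1-based) — 6 in total.

6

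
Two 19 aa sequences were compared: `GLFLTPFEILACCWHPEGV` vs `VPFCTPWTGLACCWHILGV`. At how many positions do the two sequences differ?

8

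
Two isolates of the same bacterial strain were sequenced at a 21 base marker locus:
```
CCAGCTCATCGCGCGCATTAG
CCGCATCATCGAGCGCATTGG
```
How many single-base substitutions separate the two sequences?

5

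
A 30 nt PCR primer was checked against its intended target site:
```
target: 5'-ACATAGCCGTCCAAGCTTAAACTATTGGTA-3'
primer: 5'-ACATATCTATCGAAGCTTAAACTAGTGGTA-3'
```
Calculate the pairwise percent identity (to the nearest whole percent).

5 positions differ (6, 8, 9, 12, 25), so 25 of 30 match: 25/30 = 83.33%.

83%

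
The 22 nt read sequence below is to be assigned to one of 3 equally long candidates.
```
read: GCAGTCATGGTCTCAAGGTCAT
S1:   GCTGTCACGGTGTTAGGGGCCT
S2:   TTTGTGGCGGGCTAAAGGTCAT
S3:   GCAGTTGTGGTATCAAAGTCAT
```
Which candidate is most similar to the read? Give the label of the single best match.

S1 differs at 7 positions; S2 differs at 8 positions; S3 differs at 4 positions. The closest is S3.

S3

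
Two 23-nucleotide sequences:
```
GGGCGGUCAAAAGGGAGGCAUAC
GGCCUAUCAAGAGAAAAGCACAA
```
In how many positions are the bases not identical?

9

Comparing position by position, 9 positions differ: 3 (G/C), 5 (G/U), 6 (G/A), 11 (A/G), 14 (G/A), 15 (G/A), 17 (G/A), 21 (U/C), 23 (C/A).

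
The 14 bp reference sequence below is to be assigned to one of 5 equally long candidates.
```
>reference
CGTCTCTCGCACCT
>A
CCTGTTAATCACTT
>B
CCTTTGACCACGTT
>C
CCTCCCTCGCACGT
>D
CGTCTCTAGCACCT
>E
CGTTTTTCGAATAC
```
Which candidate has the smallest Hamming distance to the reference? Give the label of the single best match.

D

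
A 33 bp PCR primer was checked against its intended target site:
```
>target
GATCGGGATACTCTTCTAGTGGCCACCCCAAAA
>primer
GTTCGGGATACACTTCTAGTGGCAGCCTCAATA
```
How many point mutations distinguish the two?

Comparing position by position, 6 sites differ: 2 (A/T), 12 (T/A), 24 (C/A), 25 (A/G), 28 (C/T), 32 (A/T).

6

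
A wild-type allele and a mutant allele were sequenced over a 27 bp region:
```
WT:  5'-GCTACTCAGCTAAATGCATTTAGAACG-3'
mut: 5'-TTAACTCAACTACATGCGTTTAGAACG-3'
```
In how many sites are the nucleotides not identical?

Comparing position by position, 6 sites differ: 1 (G/T), 2 (C/T), 3 (T/A), 9 (G/A), 13 (A/C), 18 (A/G).

6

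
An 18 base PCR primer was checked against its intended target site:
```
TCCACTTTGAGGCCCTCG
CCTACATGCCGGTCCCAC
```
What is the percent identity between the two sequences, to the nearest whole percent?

Mismatches at positions 1, 3, 6, 8, 9, 10, 13, 16, 17, 18 (1-based): 10 of 18.
Identical positions: 8/18 = 44.44% → 44%.

44%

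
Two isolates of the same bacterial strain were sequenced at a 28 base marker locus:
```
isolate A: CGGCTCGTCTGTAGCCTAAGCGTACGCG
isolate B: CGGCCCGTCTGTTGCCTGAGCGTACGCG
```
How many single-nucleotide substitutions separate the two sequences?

3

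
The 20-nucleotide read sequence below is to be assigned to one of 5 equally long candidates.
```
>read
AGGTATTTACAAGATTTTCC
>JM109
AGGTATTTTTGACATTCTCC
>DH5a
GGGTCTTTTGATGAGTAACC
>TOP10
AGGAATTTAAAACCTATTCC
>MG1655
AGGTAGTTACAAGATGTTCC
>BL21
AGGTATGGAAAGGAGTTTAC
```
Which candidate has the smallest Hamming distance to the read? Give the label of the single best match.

JM109 differs at 5 bases; DH5a differs at 8 bases; TOP10 differs at 5 bases; MG1655 differs at 2 bases; BL21 differs at 6 bases. The closest is MG1655.

MG1655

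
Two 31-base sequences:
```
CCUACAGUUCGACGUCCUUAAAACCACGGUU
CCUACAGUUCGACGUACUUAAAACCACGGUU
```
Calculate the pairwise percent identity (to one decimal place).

96.8%

1 position differs (16), so 30 of 31 match: 30/31 = 96.77%.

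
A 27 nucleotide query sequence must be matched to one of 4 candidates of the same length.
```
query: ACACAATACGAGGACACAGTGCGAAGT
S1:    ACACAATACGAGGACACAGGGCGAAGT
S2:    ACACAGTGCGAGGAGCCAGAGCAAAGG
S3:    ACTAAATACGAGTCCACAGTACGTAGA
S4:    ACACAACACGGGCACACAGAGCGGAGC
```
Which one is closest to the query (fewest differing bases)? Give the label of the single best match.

Hamming distances to query — S1: 1; S2: 7; S3: 7; S4: 6.
Smallest is S1 with 1 mismatch.

S1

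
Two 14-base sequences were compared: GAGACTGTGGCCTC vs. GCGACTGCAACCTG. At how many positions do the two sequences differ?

The sequences differ at positions 2, 8, 9, 10, 14 (1-based) — 5 in total.

5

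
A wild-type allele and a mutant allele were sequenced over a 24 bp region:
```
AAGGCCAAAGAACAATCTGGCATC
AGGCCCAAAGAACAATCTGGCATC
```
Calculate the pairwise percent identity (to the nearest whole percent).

92%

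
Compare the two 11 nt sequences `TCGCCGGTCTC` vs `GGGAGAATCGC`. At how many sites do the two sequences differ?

7

Mismatches (1-based): site 1: T→G; site 2: C→G; site 4: C→A; site 5: C→G; site 6: G→A; site 7: G→A; site 10: T→G.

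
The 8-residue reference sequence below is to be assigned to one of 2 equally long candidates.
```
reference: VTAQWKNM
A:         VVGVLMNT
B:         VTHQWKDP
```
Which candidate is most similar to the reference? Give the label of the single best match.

B

A differs at 6 positions; B differs at 3 positions. The closest is B.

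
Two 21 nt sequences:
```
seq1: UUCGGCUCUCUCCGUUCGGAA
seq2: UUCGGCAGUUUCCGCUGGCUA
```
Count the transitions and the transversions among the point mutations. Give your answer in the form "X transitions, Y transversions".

2 transitions, 5 transversions

Transitions (purine↔purine or pyrimidine↔pyrimidine): 10 C→U, 15 U→C.
Transversions (purine↔pyrimidine): 7 U→A, 8 C→G, 17 C→G, 19 G→C, 20 A→U.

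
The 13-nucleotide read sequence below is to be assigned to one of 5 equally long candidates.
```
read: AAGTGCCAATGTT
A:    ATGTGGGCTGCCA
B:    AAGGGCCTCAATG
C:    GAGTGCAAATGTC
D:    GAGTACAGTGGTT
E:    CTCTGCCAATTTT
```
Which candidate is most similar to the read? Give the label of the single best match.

C

A differs at 9 sites; B differs at 6 sites; C differs at 3 sites; D differs at 6 sites; E differs at 4 sites. The closest is C.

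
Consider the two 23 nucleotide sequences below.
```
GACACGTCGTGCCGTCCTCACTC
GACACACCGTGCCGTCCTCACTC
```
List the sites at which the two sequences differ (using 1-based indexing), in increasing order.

6, 7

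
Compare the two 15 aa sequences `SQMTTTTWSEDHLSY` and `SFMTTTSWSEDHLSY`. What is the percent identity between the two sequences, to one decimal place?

2 positions differ (2, 7), so 13 of 15 match: 13/15 = 86.67%.

86.7%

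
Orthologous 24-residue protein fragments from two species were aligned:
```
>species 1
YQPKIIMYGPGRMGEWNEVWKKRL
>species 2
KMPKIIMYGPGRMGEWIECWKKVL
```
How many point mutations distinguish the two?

5

The sequences differ at positions 1, 2, 17, 19, 23 (1-based) — 5 in total.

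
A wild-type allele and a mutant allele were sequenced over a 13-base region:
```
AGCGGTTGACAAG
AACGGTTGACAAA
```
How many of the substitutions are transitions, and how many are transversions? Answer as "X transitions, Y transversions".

Mismatches (1-based):
base 2: G→A (purine→purine, transition)
base 13: G→A (purine→purine, transition)

2 transitions, 0 transversions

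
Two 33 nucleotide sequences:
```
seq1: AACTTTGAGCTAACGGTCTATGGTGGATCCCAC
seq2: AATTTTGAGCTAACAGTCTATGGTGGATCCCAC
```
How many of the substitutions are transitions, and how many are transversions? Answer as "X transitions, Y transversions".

Transitions (purine↔purine or pyrimidine↔pyrimidine): 3 C→T, 15 G→A.
Transversions (purine↔pyrimidine): none.

2 transitions, 0 transversions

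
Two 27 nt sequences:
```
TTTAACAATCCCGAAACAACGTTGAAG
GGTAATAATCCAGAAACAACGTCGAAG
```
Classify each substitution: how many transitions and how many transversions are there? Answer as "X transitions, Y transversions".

2 transitions, 3 transversions

Mismatches (1-based):
site 1: T→G (pyrimidine→purine, transversion)
site 2: T→G (pyrimidine→purine, transversion)
site 6: C→T (pyrimidine→pyrimidine, transition)
site 12: C→A (pyrimidine→purine, transversion)
site 23: T→C (pyrimidine→pyrimidine, transition)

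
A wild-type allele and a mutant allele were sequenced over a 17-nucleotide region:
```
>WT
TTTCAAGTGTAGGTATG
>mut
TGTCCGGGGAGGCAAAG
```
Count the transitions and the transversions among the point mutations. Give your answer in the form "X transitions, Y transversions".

Transitions (purine↔purine or pyrimidine↔pyrimidine): 6 A→G, 11 A→G.
Transversions (purine↔pyrimidine): 2 T→G, 5 A→C, 8 T→G, 10 T→A, 13 G→C, 14 T→A, 16 T→A.

2 transitions, 7 transversions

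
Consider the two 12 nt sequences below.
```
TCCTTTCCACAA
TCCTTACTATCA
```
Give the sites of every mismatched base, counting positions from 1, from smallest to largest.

6, 8, 10, 11

Differences at site 6 (T→A), site 8 (C→T), site 10 (C→T), site 11 (A→C).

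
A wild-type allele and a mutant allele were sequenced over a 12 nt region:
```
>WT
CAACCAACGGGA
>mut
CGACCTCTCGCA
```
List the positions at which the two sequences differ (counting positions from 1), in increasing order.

Scanning 1-based: 2: A/G; 6: A/T; 7: A/C; 8: C/T; 9: G/C; 11: G/C.

2, 6, 7, 8, 9, 11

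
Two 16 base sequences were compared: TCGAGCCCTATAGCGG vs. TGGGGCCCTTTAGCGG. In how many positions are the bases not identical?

3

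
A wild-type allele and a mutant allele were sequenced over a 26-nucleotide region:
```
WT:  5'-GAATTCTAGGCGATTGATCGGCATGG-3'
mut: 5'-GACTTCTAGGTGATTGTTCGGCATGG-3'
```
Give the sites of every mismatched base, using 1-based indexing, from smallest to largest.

3, 11, 17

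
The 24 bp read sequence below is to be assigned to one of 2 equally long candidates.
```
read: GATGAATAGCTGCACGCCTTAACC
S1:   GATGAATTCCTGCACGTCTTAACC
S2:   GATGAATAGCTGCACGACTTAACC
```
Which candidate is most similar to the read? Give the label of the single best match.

S2

S1 differs at 3 bases; S2 differs at 1 base. The closest is S2.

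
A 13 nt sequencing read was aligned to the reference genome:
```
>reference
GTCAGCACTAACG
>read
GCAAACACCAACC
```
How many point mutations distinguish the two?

5

Mismatches (1-based): base 2: T→C; base 3: C→A; base 5: G→A; base 9: T→C; base 13: G→C.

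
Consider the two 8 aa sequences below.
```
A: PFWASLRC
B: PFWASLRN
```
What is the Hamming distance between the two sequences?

The sequences differ at positions 8 (1-based) — 1 in total.

1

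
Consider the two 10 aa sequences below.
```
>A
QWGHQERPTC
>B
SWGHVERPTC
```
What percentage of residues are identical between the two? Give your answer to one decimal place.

80.0%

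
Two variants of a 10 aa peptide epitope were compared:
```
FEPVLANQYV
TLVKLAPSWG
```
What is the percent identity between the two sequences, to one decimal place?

Mismatches at positions 1, 2, 3, 4, 7, 8, 9, 10 (1-based): 8 of 10.
Identical positions: 2/10 = 20% → 20.0%.

20.0%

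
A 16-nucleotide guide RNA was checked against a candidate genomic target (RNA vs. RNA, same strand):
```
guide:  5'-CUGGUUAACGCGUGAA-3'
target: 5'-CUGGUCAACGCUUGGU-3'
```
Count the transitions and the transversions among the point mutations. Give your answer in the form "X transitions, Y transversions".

2 transitions, 2 transversions

Mismatches (1-based):
base 6: U→C (pyrimidine→pyrimidine, transition)
base 12: G→U (purine→pyrimidine, transversion)
base 15: A→G (purine→purine, transition)
base 16: A→U (purine→pyrimidine, transversion)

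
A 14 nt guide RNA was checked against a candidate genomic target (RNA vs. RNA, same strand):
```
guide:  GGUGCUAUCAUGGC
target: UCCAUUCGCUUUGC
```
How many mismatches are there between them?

9

The sequences differ at bases 1, 2, 3, 4, 5, 7, 8, 10, 12 (1-based) — 9 in total.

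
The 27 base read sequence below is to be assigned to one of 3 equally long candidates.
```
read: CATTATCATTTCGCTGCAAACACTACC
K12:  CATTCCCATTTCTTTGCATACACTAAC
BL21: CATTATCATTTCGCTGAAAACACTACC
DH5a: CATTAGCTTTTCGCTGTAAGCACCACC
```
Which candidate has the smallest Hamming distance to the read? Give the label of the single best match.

BL21

Hamming distances to read — K12: 6; BL21: 1; DH5a: 5.
Smallest is BL21 with 1 mismatch.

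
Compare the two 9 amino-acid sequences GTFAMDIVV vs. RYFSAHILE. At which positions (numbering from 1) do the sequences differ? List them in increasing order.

1, 2, 4, 5, 6, 8, 9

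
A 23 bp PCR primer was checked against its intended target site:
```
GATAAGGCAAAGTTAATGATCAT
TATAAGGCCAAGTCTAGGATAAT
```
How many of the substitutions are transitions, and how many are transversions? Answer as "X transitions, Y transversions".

Transitions (purine↔purine or pyrimidine↔pyrimidine): 14 T→C.
Transversions (purine↔pyrimidine): 1 G→T, 9 A→C, 15 A→T, 17 T→G, 21 C→A.

1 transition, 5 transversions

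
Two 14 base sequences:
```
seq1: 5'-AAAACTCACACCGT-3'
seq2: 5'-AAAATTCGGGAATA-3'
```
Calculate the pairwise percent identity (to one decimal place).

42.9%

Mismatches at positions 5, 8, 9, 10, 11, 12, 13, 14 (1-based): 8 of 14.
Identical positions: 6/14 = 42.86% → 42.9%.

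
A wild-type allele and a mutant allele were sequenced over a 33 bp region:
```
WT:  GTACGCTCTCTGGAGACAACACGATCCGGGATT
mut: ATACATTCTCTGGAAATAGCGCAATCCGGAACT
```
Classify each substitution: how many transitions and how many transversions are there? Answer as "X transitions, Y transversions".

Transitions (purine↔purine or pyrimidine↔pyrimidine): 1 G→A, 5 G→A, 6 C→T, 15 G→A, 17 C→T, 19 A→G, 21 A→G, 23 G→A, 30 G→A, 32 T→C.
Transversions (purine↔pyrimidine): none.

10 transitions, 0 transversions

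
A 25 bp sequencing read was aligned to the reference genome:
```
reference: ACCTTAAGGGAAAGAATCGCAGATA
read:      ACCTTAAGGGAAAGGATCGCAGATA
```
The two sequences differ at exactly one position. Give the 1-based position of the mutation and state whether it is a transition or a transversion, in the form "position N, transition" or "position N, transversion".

position 15, transition

The sequences differ only at position 15: A→G (purine→purine), a transition.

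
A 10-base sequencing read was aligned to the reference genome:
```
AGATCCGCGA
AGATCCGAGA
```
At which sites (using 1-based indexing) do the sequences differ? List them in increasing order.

Differences at site 8 (C→A).

8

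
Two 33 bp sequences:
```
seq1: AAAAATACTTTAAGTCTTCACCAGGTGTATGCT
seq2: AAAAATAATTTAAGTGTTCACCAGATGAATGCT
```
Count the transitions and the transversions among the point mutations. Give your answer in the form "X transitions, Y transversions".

1 transition, 3 transversions

Mismatches (1-based):
site 8: C→A (pyrimidine→purine, transversion)
site 16: C→G (pyrimidine→purine, transversion)
site 25: G→A (purine→purine, transition)
site 28: T→A (pyrimidine→purine, transversion)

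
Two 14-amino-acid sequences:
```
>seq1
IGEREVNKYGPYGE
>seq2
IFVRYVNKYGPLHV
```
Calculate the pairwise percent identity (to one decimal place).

6 positions differ (2, 3, 5, 12, 13, 14), so 8 of 14 match: 8/14 = 57.14%.

57.1%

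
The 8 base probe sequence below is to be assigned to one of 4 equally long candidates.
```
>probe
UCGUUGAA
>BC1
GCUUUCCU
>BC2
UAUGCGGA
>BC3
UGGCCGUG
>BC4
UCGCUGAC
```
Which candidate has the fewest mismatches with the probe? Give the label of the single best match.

BC1 differs at 5 sites; BC2 differs at 5 sites; BC3 differs at 5 sites; BC4 differs at 2 sites. The closest is BC4.

BC4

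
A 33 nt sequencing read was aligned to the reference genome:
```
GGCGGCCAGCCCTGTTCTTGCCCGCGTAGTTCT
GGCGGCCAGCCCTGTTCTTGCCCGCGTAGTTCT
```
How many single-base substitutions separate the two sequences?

No positions differ; the sequences are identical.

0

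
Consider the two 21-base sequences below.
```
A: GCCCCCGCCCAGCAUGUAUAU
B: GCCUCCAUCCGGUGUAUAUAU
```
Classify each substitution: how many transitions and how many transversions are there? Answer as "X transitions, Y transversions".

7 transitions, 0 transversions

Transitions (purine↔purine or pyrimidine↔pyrimidine): 4 C→U, 7 G→A, 8 C→U, 11 A→G, 13 C→U, 14 A→G, 16 G→A.
Transversions (purine↔pyrimidine): none.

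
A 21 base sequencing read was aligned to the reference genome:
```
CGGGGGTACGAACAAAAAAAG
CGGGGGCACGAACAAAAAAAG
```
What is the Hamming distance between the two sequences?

Mismatches (1-based): position 7: T→C.

1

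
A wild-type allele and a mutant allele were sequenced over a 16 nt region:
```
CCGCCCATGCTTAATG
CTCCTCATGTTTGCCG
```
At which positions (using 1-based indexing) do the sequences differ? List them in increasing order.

2, 3, 5, 10, 13, 14, 15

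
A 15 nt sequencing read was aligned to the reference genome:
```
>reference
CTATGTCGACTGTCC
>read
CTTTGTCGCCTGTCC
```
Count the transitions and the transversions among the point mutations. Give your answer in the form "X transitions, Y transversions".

Transitions (purine↔purine or pyrimidine↔pyrimidine): none.
Transversions (purine↔pyrimidine): 3 A→T, 9 A→C.

0 transitions, 2 transversions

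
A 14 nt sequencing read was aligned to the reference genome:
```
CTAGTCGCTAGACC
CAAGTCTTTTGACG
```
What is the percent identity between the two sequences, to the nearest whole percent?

Mismatches at positions 2, 7, 8, 10, 14 (1-based): 5 of 14.
Identical positions: 9/14 = 64.29% → 64%.

64%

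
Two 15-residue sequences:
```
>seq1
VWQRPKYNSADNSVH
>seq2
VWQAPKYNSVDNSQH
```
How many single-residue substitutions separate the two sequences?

3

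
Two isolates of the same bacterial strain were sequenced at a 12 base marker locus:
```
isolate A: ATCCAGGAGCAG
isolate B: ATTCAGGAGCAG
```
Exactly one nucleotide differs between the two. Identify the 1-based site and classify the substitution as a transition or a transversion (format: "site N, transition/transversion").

The sequences differ only at site 3: C→T (pyrimidine→pyrimidine), a transition.

site 3, transition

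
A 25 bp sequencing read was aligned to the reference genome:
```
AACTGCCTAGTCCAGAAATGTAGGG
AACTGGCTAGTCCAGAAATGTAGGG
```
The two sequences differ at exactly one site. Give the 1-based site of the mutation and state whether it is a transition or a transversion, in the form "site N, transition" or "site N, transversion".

site 6, transversion

The sequences differ only at site 6: C→G (pyrimidine→purine), a transversion.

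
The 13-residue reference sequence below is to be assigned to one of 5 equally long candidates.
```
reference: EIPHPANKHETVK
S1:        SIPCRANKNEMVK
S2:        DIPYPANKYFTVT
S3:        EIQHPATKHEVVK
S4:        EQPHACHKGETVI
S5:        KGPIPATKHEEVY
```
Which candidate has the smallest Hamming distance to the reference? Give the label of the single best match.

Hamming distances to reference — S1: 5; S2: 5; S3: 3; S4: 6; S5: 6.
Smallest is S3 with 3 mismatches.

S3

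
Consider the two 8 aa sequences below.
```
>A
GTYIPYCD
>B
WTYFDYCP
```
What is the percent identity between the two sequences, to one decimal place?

Mismatches at positions 1, 4, 5, 8 (1-based): 4 of 8.
Identical positions: 4/8 = 50% → 50.0%.

50.0%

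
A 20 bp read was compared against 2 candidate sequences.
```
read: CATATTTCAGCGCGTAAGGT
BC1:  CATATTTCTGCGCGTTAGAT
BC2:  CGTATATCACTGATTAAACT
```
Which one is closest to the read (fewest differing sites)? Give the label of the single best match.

Hamming distances to read — BC1: 3; BC2: 8.
Smallest is BC1 with 3 mismatches.

BC1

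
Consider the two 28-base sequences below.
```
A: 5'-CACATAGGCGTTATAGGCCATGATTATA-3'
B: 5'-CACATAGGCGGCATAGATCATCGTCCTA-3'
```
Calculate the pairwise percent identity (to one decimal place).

71.4%

Mismatches at positions 11, 12, 17, 18, 22, 23, 25, 26 (1-based): 8 of 28.
Identical positions: 20/28 = 71.43% → 71.4%.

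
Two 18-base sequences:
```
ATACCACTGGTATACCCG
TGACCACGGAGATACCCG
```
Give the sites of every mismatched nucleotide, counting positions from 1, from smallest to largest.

1, 2, 8, 10, 11

Scanning 1-based: 1: A/T; 2: T/G; 8: T/G; 10: G/A; 11: T/G.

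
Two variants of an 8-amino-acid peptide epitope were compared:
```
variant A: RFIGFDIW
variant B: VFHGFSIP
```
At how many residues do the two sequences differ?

Mismatches (1-based): residue 1: R→V; residue 3: I→H; residue 6: D→S; residue 8: W→P.

4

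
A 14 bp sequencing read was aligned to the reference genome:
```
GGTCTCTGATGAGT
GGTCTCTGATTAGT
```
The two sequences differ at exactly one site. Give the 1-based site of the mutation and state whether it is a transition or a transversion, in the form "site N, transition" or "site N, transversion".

site 11, transversion

Site 11 changes G→T. G is a purine and T is a pyrimidine, so this is a transversion.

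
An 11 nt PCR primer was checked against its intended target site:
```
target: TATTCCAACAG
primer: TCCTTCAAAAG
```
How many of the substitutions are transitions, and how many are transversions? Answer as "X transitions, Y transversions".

Transitions (purine↔purine or pyrimidine↔pyrimidine): 3 T→C, 5 C→T.
Transversions (purine↔pyrimidine): 2 A→C, 9 C→A.

2 transitions, 2 transversions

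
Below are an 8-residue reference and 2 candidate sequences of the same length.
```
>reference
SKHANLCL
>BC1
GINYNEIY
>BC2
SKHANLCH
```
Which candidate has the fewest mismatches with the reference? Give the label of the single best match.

BC1 differs at 7 positions; BC2 differs at 1 position. The closest is BC2.

BC2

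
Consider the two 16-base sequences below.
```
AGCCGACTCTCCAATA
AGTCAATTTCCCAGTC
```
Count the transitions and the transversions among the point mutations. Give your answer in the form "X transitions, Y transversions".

Mismatches (1-based):
base 3: C→T (pyrimidine→pyrimidine, transition)
base 5: G→A (purine→purine, transition)
base 7: C→T (pyrimidine→pyrimidine, transition)
base 9: C→T (pyrimidine→pyrimidine, transition)
base 10: T→C (pyrimidine→pyrimidine, transition)
base 14: A→G (purine→purine, transition)
base 16: A→C (purine→pyrimidine, transversion)

6 transitions, 1 transversion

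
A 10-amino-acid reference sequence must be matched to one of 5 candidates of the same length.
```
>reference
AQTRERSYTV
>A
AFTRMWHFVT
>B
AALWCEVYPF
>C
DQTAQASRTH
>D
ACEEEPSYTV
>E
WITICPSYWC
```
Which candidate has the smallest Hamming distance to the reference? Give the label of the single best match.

D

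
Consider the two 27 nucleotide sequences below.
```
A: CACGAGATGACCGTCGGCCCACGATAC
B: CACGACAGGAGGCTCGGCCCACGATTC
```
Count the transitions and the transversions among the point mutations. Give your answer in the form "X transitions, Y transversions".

0 transitions, 6 transversions

Transitions (purine↔purine or pyrimidine↔pyrimidine): none.
Transversions (purine↔pyrimidine): 6 G→C, 8 T→G, 11 C→G, 12 C→G, 13 G→C, 26 A→T.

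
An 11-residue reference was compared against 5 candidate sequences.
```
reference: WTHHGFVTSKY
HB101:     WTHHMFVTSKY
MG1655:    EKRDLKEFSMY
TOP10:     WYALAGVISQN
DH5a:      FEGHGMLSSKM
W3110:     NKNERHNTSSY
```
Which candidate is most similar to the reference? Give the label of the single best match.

HB101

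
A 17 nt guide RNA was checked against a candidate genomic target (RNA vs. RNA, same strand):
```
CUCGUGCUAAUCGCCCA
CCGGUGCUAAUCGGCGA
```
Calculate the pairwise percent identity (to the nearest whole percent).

76%

Mismatches at positions 2, 3, 14, 16 (1-based): 4 of 17.
Identical positions: 13/17 = 76.47% → 76%.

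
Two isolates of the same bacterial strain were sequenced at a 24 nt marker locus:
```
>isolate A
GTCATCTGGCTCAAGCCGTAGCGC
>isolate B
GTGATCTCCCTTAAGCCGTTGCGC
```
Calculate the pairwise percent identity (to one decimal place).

Mismatches at positions 3, 8, 9, 12, 20 (1-based): 5 of 24.
Identical positions: 19/24 = 79.17% → 79.2%.

79.2%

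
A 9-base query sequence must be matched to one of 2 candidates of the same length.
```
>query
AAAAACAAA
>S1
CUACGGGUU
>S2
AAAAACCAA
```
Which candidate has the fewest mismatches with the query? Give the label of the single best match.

Hamming distances to query — S1: 8; S2: 1.
Smallest is S2 with 1 mismatch.

S2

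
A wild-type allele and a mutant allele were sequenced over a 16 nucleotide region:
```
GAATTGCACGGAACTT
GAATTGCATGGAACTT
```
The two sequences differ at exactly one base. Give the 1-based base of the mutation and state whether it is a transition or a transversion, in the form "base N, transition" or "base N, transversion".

The sequences differ only at base 9: C→T (pyrimidine→pyrimidine), a transition.

base 9, transition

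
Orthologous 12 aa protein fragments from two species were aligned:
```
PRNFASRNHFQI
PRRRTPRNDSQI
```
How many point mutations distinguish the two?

6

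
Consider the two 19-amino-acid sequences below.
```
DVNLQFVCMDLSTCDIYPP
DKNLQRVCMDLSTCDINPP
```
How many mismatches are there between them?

Comparing position by position, 3 residues differ: 2 (V/K), 6 (F/R), 17 (Y/N).

3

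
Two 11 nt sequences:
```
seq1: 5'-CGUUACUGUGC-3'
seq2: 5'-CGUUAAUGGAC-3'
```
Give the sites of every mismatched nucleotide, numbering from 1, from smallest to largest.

6, 9, 10

Scanning 1-based: 6: C/A; 9: U/G; 10: G/A.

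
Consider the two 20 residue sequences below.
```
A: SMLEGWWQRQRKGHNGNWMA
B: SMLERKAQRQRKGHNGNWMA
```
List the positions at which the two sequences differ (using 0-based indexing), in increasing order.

4, 5, 6

Scanning 0-based: 4: G/R; 5: W/K; 6: W/A.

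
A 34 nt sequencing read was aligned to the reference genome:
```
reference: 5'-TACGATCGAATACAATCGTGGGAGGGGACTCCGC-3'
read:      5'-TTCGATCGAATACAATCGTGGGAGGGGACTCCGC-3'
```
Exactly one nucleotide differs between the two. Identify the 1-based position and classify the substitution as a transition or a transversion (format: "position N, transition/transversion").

position 2, transversion

Position 2 changes A→T. A is a purine and T is a pyrimidine, so this is a transversion.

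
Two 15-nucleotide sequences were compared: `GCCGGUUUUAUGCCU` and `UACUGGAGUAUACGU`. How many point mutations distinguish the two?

Comparing position by position, 8 sites differ: 1 (G/U), 2 (C/A), 4 (G/U), 6 (U/G), 7 (U/A), 8 (U/G), 12 (G/A), 14 (C/G).

8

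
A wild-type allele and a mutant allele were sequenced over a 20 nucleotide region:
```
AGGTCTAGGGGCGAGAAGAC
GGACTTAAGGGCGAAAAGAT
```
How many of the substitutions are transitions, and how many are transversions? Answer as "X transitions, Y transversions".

7 transitions, 0 transversions

Transitions (purine↔purine or pyrimidine↔pyrimidine): 1 A→G, 3 G→A, 4 T→C, 5 C→T, 8 G→A, 15 G→A, 20 C→T.
Transversions (purine↔pyrimidine): none.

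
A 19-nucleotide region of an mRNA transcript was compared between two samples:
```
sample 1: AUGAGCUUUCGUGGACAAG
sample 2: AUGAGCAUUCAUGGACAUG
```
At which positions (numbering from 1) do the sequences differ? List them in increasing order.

7, 11, 18

Differences at position 7 (U→A), position 11 (G→A), position 18 (A→U).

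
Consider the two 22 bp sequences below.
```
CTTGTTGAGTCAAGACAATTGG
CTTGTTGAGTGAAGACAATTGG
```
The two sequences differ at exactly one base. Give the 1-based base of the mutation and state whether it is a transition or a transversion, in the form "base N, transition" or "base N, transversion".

Base 11 changes C→G. C is a pyrimidine and G is a purine, so this is a transversion.

base 11, transversion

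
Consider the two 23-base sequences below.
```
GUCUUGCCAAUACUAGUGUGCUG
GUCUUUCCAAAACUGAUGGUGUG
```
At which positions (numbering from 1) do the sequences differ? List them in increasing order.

6, 11, 15, 16, 19, 20, 21

Differences at position 6 (G→U), position 11 (U→A), position 15 (A→G), position 16 (G→A), position 19 (U→G), position 20 (G→U), position 21 (C→G).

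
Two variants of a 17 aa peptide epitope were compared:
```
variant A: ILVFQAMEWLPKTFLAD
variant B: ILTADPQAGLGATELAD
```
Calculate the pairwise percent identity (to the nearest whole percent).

41%

10 positions differ (3, 4, 5, 6, 7, 8, 9, 11, 12, 14), so 7 of 17 match: 7/17 = 41.18%.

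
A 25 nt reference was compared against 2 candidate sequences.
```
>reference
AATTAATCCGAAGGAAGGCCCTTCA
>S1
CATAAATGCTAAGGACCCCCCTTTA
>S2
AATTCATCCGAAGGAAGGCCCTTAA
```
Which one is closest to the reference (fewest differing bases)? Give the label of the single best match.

S2

Hamming distances to reference — S1: 8; S2: 2.
Smallest is S2 with 2 mismatches.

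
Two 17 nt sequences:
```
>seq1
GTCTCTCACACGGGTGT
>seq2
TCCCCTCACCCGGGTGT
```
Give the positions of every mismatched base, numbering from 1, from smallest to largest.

Scanning 1-based: 1: G/T; 2: T/C; 4: T/C; 10: A/C.

1, 2, 4, 10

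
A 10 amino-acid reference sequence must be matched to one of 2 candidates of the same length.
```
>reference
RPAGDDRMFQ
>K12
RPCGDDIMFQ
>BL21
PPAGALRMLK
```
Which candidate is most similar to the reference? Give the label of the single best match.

K12

Hamming distances to reference — K12: 2; BL21: 5.
Smallest is K12 with 2 mismatches.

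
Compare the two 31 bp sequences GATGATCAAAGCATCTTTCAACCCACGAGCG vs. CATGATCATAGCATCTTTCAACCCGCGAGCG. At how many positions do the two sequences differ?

3

Mismatches (1-based): position 1: G→C; position 9: A→T; position 25: A→G.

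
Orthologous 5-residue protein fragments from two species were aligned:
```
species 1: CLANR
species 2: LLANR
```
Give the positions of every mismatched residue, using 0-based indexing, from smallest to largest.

Scanning 0-based: 0: C/L.

0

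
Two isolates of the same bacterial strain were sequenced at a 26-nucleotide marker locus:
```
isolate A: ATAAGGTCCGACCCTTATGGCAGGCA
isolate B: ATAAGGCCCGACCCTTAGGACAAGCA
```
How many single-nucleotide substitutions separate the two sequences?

4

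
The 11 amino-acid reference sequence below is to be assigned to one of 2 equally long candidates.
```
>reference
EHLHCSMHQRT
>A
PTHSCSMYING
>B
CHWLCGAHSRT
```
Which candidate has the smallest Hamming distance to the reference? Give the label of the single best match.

B

A differs at 8 positions; B differs at 6 positions. The closest is B.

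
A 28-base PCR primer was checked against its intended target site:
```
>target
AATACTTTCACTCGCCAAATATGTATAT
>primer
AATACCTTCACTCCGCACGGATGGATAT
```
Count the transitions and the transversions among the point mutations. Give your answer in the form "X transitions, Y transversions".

Transitions (purine↔purine or pyrimidine↔pyrimidine): 6 T→C, 19 A→G.
Transversions (purine↔pyrimidine): 14 G→C, 15 C→G, 18 A→C, 20 T→G, 24 T→G.

2 transitions, 5 transversions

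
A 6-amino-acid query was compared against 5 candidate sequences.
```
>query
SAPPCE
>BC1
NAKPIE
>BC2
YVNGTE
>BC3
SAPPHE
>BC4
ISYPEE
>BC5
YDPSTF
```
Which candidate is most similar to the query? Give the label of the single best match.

BC3

Hamming distances to query — BC1: 3; BC2: 5; BC3: 1; BC4: 4; BC5: 5.
Smallest is BC3 with 1 mismatch.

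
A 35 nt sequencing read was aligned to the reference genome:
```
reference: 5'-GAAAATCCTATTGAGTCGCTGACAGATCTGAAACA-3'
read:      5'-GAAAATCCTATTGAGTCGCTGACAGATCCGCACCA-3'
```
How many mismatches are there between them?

3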